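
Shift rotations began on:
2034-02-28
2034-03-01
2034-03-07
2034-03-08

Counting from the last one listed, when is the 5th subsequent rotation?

Gaps: 1, 6, 1 days — not constant, but cyclic with period 2.
The events fall on every Tuesday and Wednesday.
The following Tuesday is 2034-03-14.
The following Wednesday is 2034-03-15.
Next Tuesday: 2034-03-21.
Next Wednesday: 2034-03-22.
Next Tuesday: 2034-03-28.

2034-03-28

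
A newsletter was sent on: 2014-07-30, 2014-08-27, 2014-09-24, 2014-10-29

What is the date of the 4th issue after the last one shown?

2015-02-25

All Wednesdays; the gaps (28, 28, 35) vary with month length.
This is the last Wednesday of each month.
November 2014 ends with Wednesday 2014-11-26.
Last Wednesday of December 2014: 2014-12-31.
Last Wednesday of January 2015: 2015-01-28.
February 2015 ends with Wednesday 2015-02-25.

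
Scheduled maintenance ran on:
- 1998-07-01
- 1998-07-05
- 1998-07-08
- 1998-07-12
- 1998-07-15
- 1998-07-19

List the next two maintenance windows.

The gap pattern 4, 3, 4, 3, 4 repeats every 2 events.
These are the Wednesdays and Sundays of each week.
Next Wednesday: 1998-07-22.
The following Sunday is 1998-07-26.

1998-07-22, 1998-07-26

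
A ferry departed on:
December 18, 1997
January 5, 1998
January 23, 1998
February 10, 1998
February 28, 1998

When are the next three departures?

The spacing is 18, 18, 18, 18 days — always 18 days.
February 28, 1998 + 18 days = March 18, 1998.
March 18, 1998 + 18 days = April 5, 1998.
April 5, 1998 + 18 days = April 23, 1998.

March 18, 1998; April 5, 1998; April 23, 1998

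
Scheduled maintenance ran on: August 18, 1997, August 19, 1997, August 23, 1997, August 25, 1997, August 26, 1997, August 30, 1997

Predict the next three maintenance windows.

Every event lands on a Monday or Tuesday or Saturday (gaps cycle 1, 4, 2, 1, 4).
So the schedule is: every Monday, Tuesday and Saturday.
The following Monday is September 1, 1997.
The following Tuesday is September 2, 1997.
The following Saturday is September 6, 1997.

September 1, 1997; September 2, 1997; September 6, 1997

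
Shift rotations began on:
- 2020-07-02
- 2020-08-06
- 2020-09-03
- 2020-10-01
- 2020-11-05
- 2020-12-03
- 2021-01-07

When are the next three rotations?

All dates are Thursdays, 35, 28, 28, 35, 28, 35 days apart.
Specifically, the 1st Thursday of each month.
1st Thursday of February 2021: 2021-02-04.
1st Thursday of March 2021: 2021-03-04.
1st Thursday of April 2021: 2021-04-01.

2021-02-04, 2021-03-04, 2021-04-01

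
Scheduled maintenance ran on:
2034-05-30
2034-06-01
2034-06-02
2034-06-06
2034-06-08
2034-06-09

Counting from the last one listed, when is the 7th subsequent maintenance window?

2034-06-27

Every event lands on a Tuesday or Thursday or Friday (gaps cycle 2, 1, 4, 2, 1).
So the schedule is: every Tuesday, Thursday and Friday.
The following Tuesday is 2034-06-13.
The following Thursday is 2034-06-15.
Next Friday: 2034-06-16.
Next Tuesday: 2034-06-20.
The following Thursday is 2034-06-22.
The following Friday is 2034-06-23.
Next Tuesday: 2034-06-27.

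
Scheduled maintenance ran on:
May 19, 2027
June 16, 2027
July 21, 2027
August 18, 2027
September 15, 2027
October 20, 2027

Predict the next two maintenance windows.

November 17, 2027; December 15, 2027

Gaps: 28, 35, 28, 28, 35 days — a mix of 28 and 35. Every date is a Wednesday.
Each is the 3rd Wednesday of its month.
November 2027 — 3rd Wednesday is November 17, 2027.
December 2027 — 3rd Wednesday is December 15, 2027.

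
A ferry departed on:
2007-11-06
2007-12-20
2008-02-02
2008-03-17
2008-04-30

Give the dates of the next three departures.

2008-06-13, 2008-07-27, 2008-09-09

Gaps between consecutive events: 44, 44, 44, 44 days — a constant 44-day interval.
2008-04-30 + 44 days = 2008-06-13.
2008-06-13 + 44 days = 2008-07-27.
2008-07-27 + 44 days = 2008-09-09.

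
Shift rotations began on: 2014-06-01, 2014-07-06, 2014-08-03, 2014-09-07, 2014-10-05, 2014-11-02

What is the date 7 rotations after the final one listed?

Gaps: 35, 28, 35, 28, 28 days — a mix of 28 and 35. Every date is a Sunday.
Each is the 1st Sunday of its month.
1st Sunday of December 2014: 2014-12-07.
1st Sunday of January 2015: 2015-01-04.
February 2015 — 1st Sunday is 2015-02-01.
1st Sunday of March 2015: 2015-03-01.
1st Sunday of April 2015: 2015-04-05.
May 2015 — 1st Sunday is 2015-05-03.
1st Sunday of June 2015: 2015-06-07.

2015-06-07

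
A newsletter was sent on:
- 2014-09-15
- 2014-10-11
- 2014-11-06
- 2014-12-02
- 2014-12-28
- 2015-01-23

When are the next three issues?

2015-02-18, 2015-03-16, 2015-04-11

Gaps between consecutive events: 26, 26, 26, 26, 26 days — a constant 26-day interval.
2015-01-23 + 26 days = 2015-02-18.
2015-02-18 + 26 days = 2015-03-16.
2015-03-16 + 26 days = 2015-04-11.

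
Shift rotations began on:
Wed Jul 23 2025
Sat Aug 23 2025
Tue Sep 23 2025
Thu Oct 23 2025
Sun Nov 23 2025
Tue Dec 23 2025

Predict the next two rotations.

Fri Jan 23 2026, Mon Feb 23 2026

Gaps: 31, 31, 30, 31, 30 days — not constant. Every event is on the 23rd of the month.
Pattern: the 23rd of each month.
Next: January 2026 → Fri Jan 23 2026.
Next: February 2026 → Mon Feb 23 2026.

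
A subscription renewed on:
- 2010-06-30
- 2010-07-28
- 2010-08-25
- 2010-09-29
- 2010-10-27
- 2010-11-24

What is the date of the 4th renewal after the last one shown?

All Wednesdays; the gaps (28, 28, 35, 28, 28) vary with month length.
This is the last Wednesday of each month.
December 2010 ends with Wednesday 2010-12-29.
January 2011 ends with Wednesday 2011-01-26.
Last Wednesday of February 2011: 2011-02-23.
March 2011 ends with Wednesday 2011-03-30.

2011-03-30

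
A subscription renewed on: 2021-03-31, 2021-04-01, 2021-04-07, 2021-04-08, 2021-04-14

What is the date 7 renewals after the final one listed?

The gap pattern 1, 6, 1, 6 repeats every 2 events.
These are the Wednesdays and Thursdays of each week.
The following Thursday is 2021-04-15.
Next Wednesday: 2021-04-21.
Next Thursday: 2021-04-22.
The following Wednesday is 2021-04-28.
The following Thursday is 2021-04-29.
Next Wednesday: 2021-05-05.
The following Thursday is 2021-05-06.

2021-05-06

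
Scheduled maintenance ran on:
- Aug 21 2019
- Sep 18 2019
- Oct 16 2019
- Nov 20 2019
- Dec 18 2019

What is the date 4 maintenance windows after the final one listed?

Gaps: 28, 28, 35, 28 days — a mix of 28 and 35. Every date is a Wednesday.
Each is the 3rd Wednesday of its month.
January 2020 — 3rd Wednesday is Jan 15 2020.
3rd Wednesday of February 2020: Feb 19 2020.
March 2020 — 3rd Wednesday is Mar 18 2020.
April 2020 — 3rd Wednesday is Apr 15 2020.

Apr 15 2020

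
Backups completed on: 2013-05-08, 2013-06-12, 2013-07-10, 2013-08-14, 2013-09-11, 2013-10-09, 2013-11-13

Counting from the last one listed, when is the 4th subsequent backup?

2014-03-12

All dates are Wednesdays, 35, 28, 35, 28, 28, 35 days apart.
Specifically, the 2nd Wednesday of each month.
2nd Wednesday of December 2013: 2013-12-11.
January 2014 — 2nd Wednesday is 2014-01-08.
February 2014 — 2nd Wednesday is 2014-02-12.
2nd Wednesday of March 2014: 2014-03-12.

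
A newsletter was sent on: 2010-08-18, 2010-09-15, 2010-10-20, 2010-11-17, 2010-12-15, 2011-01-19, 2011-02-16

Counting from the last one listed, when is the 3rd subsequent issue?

2011-05-18

All dates are Wednesdays, 28, 35, 28, 28, 35, 28 days apart.
Specifically, the 3rd Wednesday of each month.
March 2011 — 3rd Wednesday is 2011-03-16.
3rd Wednesday of April 2011: 2011-04-20.
May 2011 — 3rd Wednesday is 2011-05-18.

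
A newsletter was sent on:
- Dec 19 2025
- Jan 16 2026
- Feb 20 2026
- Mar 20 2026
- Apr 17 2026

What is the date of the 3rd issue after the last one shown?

All dates are Fridays, 28, 35, 28, 28 days apart.
Specifically, the 3rd Friday of each month.
3rd Friday of May 2026: May 15 2026.
June 2026 — 3rd Friday is Jun 19 2026.
3rd Friday of July 2026: Jul 17 2026.

Jul 17 2026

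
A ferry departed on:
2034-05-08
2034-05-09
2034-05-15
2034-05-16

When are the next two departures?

2034-05-22, 2034-05-23

The gap pattern 1, 6, 1 repeats every 2 events.
These are the Mondays and Tuesdays of each week.
Next Monday: 2034-05-22.
Next Tuesday: 2034-05-23.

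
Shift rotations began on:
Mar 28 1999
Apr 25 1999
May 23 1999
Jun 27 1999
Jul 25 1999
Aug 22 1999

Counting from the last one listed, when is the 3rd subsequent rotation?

Gaps: 28, 28, 35, 28, 28 days — a mix of 28 and 35. Every date is a Sunday.
Each is the 4th Sunday of its month.
4th Sunday of September 1999: Sep 26 1999.
4th Sunday of October 1999: Oct 24 1999.
4th Sunday of November 1999: Nov 28 1999.

Nov 28 1999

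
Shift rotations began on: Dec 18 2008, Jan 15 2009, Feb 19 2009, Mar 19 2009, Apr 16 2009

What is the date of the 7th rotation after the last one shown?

Gaps: 28, 35, 28, 28 days — a mix of 28 and 35. Every date is a Thursday.
Each is the 3rd Thursday of its month.
May 2009 — 3rd Thursday is May 21 2009.
June 2009 — 3rd Thursday is Jun 18 2009.
3rd Thursday of July 2009: Jul 16 2009.
3rd Thursday of August 2009: Aug 20 2009.
3rd Thursday of September 2009: Sep 17 2009.
3rd Thursday of October 2009: Oct 15 2009.
November 2009 — 3rd Thursday is Nov 19 2009.

Nov 19 2009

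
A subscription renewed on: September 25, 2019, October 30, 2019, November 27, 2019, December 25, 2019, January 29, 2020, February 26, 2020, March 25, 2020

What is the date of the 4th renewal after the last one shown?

These are Wednesdays with 35, 28, 28, 35, 28, 28-day gaps.
Each is the final Wednesday of its month — October 30, 2019 is past the 28th, so '4th Wednesday' doesn't fit.
Last Wednesday of April 2020: April 29, 2020.
Last Wednesday of May 2020: May 27, 2020.
Last Wednesday of June 2020: June 24, 2020.
July 2020 ends with Wednesday July 29, 2020.

July 29, 2020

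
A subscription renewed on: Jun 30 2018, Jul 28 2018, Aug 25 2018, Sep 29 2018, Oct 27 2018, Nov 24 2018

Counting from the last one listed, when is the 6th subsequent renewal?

All Saturdays; the gaps (28, 28, 35, 28, 28) vary with month length.
This is the last Saturday of each month.
December 2018 ends with Saturday Dec 29 2018.
January 2019 ends with Saturday Jan 26 2019.
February 2019 ends with Saturday Feb 23 2019.
March 2019 ends with Saturday Mar 30 2019.
April 2019 ends with Saturday Apr 27 2019.
Last Saturday of May 2019: May 25 2019.

May 25 2019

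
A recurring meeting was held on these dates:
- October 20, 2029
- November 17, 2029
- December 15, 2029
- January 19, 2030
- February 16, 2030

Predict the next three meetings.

All dates are Saturdays, 28, 28, 35, 28 days apart.
Specifically, the 3rd Saturday of each month.
3rd Saturday of March 2030: March 16, 2030.
3rd Saturday of April 2030: April 20, 2030.
May 2030 — 3rd Saturday is May 18, 2030.

March 16, 2030; April 20, 2030; May 18, 2030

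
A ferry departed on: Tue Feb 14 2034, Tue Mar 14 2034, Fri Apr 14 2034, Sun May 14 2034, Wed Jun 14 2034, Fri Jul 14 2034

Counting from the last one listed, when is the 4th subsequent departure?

Tue Nov 14 2034

Gaps: 28, 31, 30, 31, 30 days — not constant. Every event is on the 14th of the month.
Pattern: the 14th of each month.
Next: August 2034 → Mon Aug 14 2034.
Next: September 2034 → Thu Sep 14 2034.
October 2034: Sat Oct 14 2034.
Next: November 2034 → Tue Nov 14 2034.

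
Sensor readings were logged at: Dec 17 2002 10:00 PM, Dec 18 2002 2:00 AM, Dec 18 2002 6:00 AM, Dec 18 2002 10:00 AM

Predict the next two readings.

The interval is a steady 4 hours (4, 4, 4).
Dec 18 2002 10:00 AM + 4 h = Dec 18 2002 2:00 PM.
Dec 18 2002 2:00 PM + 4 h = Dec 18 2002 6:00 PM.

Dec 18 2002 2:00 PM, Dec 18 2002 6:00 PM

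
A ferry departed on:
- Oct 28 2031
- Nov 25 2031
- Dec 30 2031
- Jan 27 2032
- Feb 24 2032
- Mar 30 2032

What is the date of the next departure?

All Tuesdays; the gaps (28, 35, 28, 28, 35) vary with month length.
This is the last Tuesday of each month.
April 2032 ends with Tuesday Apr 27 2032.

Apr 27 2032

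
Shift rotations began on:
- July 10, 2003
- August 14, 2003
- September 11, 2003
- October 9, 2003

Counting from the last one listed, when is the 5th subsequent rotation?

March 11, 2004

These are Thursdays at 28- or 35-day spacing (35, 28, 28).
The pattern: 2nd Thursday of the month.
2nd Thursday of November 2003: November 13, 2003.
2nd Thursday of December 2003: December 11, 2003.
January 2004 — 2nd Thursday is January 8, 2004.
2nd Thursday of February 2004: February 12, 2004.
2nd Thursday of March 2004: March 11, 2004.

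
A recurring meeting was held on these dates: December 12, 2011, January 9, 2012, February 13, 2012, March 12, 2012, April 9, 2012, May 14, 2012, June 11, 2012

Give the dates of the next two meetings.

July 9, 2012; August 13, 2012

All dates are Mondays, 28, 35, 28, 28, 35, 28 days apart.
Specifically, the 2nd Monday of each month.
2nd Monday of July 2012: July 9, 2012.
August 2012 — 2nd Monday is August 13, 2012.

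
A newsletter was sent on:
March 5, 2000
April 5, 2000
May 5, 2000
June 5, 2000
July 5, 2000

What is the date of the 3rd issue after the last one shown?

The day-of-month is always 5 (31, 30, 31, 30 days between events).
So this recurs on the 5th of each month.
August 2000: August 5, 2000.
September 2000: September 5, 2000.
October 2000: October 5, 2000.

October 5, 2000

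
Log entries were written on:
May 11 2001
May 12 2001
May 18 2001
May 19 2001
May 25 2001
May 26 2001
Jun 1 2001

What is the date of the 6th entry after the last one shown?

The gap pattern 1, 6, 1, 6, 1, 6 repeats every 2 events.
These are the Fridays and Saturdays of each week.
Next Saturday: Jun 2 2001.
The following Friday is Jun 8 2001.
The following Saturday is Jun 9 2001.
Next Friday: Jun 15 2001.
The following Saturday is Jun 16 2001.
Next Friday: Jun 22 2001.

Jun 22 2001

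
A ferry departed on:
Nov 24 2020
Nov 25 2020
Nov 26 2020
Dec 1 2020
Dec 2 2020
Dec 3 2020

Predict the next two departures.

Dec 8 2020, Dec 9 2020

The gap pattern 1, 1, 5, 1, 1 repeats every 3 events.
These are the Tuesdays, Wednesdays and Thursdays of each week.
Next Tuesday: Dec 8 2020.
Next Wednesday: Dec 9 2020.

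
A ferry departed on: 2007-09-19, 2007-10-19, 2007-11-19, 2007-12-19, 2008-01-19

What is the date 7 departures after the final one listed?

Each date is the 19th; the gaps (30, 31, 30, 31) track the month lengths.
The rule is the 19th of each month.
February 2008: 2008-02-19.
March 2008: 2008-03-19.
Next: April 2008 → 2008-04-19.
Next: May 2008 → 2008-05-19.
June 2008: 2008-06-19.
July 2008: 2008-07-19.
August 2008: 2008-08-19.

2008-08-19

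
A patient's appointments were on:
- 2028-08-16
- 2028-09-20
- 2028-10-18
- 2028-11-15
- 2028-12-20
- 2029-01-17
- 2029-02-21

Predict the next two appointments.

All dates are Wednesdays, 35, 28, 28, 35, 28, 35 days apart.
Specifically, the 3rd Wednesday of each month.
March 2029 — 3rd Wednesday is 2029-03-21.
3rd Wednesday of April 2029: 2029-04-18.

2029-03-21, 2029-04-18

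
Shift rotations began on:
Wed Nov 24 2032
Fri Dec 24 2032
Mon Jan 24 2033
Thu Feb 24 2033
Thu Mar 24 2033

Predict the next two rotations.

Sun Apr 24 2033, Tue May 24 2033

Each date is the 24th; the gaps (30, 31, 31, 28) track the month lengths.
The rule is the 24th of each month.
Next: April 2033 → Sun Apr 24 2033.
Next: May 2033 → Tue May 24 2033.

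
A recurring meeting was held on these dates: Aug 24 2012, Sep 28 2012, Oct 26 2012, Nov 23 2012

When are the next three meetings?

Gaps: 35, 28, 28 days — a mix of 28 and 35. Every date is a Friday.
Each is the 4th Friday of its month.
4th Friday of December 2012: Dec 28 2012.
January 2013 — 4th Friday is Jan 25 2013.
4th Friday of February 2013: Feb 22 2013.

Dec 28 2012, Jan 25 2013, Feb 22 2013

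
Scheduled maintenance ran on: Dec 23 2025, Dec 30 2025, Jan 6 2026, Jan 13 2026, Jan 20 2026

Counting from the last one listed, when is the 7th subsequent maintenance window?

Mar 10 2026

Every event comes 7 days after the last (7, 7, 7, 7).
Jan 20 2026 + 7 days = Jan 27 2026.
Jan 27 2026 + 7 days = Feb 3 2026.
Feb 3 2026 + 7 days = Feb 10 2026.
Feb 10 2026 + 7 days = Feb 17 2026.
Feb 17 2026 + 7 days = Feb 24 2026.
Feb 24 2026 + 7 days = Mar 3 2026.
Mar 3 2026 + 7 days = Mar 10 2026.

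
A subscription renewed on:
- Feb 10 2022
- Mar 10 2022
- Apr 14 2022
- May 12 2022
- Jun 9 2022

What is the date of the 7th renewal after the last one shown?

Jan 12 2023

All dates are Thursdays, 28, 35, 28, 28 days apart.
Specifically, the 2nd Thursday of each month.
2nd Thursday of July 2022: Jul 14 2022.
August 2022 — 2nd Thursday is Aug 11 2022.
September 2022 — 2nd Thursday is Sep 8 2022.
2nd Thursday of October 2022: Oct 13 2022.
2nd Thursday of November 2022: Nov 10 2022.
2nd Thursday of December 2022: Dec 8 2022.
January 2023 — 2nd Thursday is Jan 12 2023.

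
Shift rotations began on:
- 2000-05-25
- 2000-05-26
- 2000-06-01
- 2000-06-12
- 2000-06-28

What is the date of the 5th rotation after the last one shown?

The spacing grows by 5 each time: 1, 6, 11, 16 days.
Next gap: 21 days. 2000-06-28 + 21 days = 2000-07-19.
Next gap: 26 days. 2000-07-19 + 26 days = 2000-08-14.
Next gap: 31 days. 2000-08-14 + 31 days = 2000-09-14.
Next gap: 36 days. 2000-09-14 + 36 days = 2000-10-20.
Next gap: 41 days. 2000-10-20 + 41 days = 2000-11-30.

2000-11-30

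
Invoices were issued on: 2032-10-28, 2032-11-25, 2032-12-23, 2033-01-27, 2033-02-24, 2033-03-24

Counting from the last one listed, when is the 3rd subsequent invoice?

2033-06-23

All dates are Thursdays, 28, 28, 35, 28, 28 days apart.
Specifically, the 4th Thursday of each month.
4th Thursday of April 2033: 2033-04-28.
4th Thursday of May 2033: 2033-05-26.
4th Thursday of June 2033: 2033-06-23.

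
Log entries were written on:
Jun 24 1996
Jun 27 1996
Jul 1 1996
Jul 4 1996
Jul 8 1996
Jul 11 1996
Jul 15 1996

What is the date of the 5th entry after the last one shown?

Every event lands on a Monday or Thursday (gaps cycle 3, 4, 3, 4, 3, 4).
So the schedule is: every Monday and Thursday.
The following Thursday is Jul 18 1996.
The following Monday is Jul 22 1996.
Next Thursday: Jul 25 1996.
Next Monday: Jul 29 1996.
Next Thursday: Aug 1 1996.

Aug 1 1996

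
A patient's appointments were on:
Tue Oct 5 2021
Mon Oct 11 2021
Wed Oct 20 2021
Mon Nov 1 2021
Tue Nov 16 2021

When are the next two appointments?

The spacing grows by 3 each time: 6, 9, 12, 15 days.
Next gap: 18 days. Tue Nov 16 2021 + 18 days = Sat Dec 4 2021.
Next gap: 21 days. Sat Dec 4 2021 + 21 days = Sat Dec 25 2021.

Sat Dec 4 2021, Sat Dec 25 2021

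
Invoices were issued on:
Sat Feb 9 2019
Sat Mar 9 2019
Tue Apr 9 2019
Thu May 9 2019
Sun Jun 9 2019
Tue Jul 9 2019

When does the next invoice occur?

Fri Aug 9 2019

The day-of-month is always 9 (28, 31, 30, 31, 30 days between events).
So this recurs on the 9th of each month.
Next: August 2019 → Fri Aug 9 2019.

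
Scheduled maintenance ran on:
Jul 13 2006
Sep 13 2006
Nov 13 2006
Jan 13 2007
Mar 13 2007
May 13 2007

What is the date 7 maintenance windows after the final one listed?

Jul 13 2008

Gaps: 62, 61, 61, 59, 61 days — not constant. Every event is on the 13th of the month.
Pattern: the 13th of every 2 months.
Next: July 2007 → Jul 13 2007.
September 2007: Sep 13 2007.
November 2007: Nov 13 2007.
Next: January 2008 → Jan 13 2008.
March 2008: Mar 13 2008.
May 2008: May 13 2008.
July 2008: Jul 13 2008.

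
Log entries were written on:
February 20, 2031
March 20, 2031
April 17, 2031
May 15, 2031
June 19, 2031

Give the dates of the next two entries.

These are Thursdays at 28- or 35-day spacing (28, 28, 28, 35).
The pattern: 3rd Thursday of the month.
July 2031 — 3rd Thursday is July 17, 2031.
August 2031 — 3rd Thursday is August 21, 2031.

July 17, 2031; August 21, 2031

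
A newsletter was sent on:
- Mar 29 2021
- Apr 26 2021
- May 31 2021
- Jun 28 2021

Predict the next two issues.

All Mondays; the gaps (28, 35, 28) vary with month length.
This is the last Monday of each month.
July 2021 ends with Monday Jul 26 2021.
Last Monday of August 2021: Aug 30 2021.

Jul 26 2021, Aug 30 2021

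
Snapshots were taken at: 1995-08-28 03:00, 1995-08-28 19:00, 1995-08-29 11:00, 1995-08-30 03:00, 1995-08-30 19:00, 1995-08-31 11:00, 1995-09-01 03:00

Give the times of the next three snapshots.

1995-09-01 19:00, 1995-09-02 11:00, 1995-09-03 03:00

Spacing: 16, 16, 16, 16, 16, 16 h — constant 16 h.
1995-09-01 03:00 + 16 h = 1995-09-01 19:00.
1995-09-01 19:00 + 16 h = 1995-09-02 11:00.
1995-09-02 11:00 + 16 h = 1995-09-03 03:00.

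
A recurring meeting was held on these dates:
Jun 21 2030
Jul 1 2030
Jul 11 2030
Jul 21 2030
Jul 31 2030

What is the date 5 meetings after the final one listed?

Every event comes 10 days after the last (10, 10, 10, 10).
Jul 31 2030 + 10 days = Aug 10 2030.
Aug 10 2030 + 10 days = Aug 20 2030.
Aug 20 2030 + 10 days = Aug 30 2030.
Aug 30 2030 + 10 days = Sep 9 2030.
Sep 9 2030 + 10 days = Sep 19 2030.

Sep 19 2030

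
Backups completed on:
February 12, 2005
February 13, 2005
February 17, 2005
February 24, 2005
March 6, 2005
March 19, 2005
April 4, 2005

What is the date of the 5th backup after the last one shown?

August 7, 2005

The spacing grows by 3 each time: 1, 4, 7, 10, 13, 16 days.
Next gap: 19 days. April 4, 2005 + 19 days = April 23, 2005.
Next gap: 22 days. April 23, 2005 + 22 days = May 15, 2005.
Next gap: 25 days. May 15, 2005 + 25 days = June 9, 2005.
Next gap: 28 days. June 9, 2005 + 28 days = July 7, 2005.
Next gap: 31 days. July 7, 2005 + 31 days = August 7, 2005.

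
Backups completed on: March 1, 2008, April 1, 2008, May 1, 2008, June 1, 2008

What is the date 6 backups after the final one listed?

Gaps: 31, 30, 31 days — not constant. Every event is on the 1st of the month.
Pattern: the 1st of each month.
July 2008: July 1, 2008.
August 2008: August 1, 2008.
Next: September 2008 → September 1, 2008.
October 2008: October 1, 2008.
November 2008: November 1, 2008.
December 2008: December 1, 2008.

December 1, 2008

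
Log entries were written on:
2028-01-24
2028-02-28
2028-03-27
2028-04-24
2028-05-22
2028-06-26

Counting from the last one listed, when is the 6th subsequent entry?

2028-12-25

All dates are Mondays, 35, 28, 28, 28, 35 days apart.
Specifically, the 4th Monday of each month.
4th Monday of July 2028: 2028-07-24.
August 2028 — 4th Monday is 2028-08-28.
September 2028 — 4th Monday is 2028-09-25.
4th Monday of October 2028: 2028-10-23.
4th Monday of November 2028: 2028-11-27.
4th Monday of December 2028: 2028-12-25.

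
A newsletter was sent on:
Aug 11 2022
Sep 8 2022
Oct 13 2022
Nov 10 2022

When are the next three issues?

These are Thursdays at 28- or 35-day spacing (28, 35, 28).
The pattern: 2nd Thursday of the month.
2nd Thursday of December 2022: Dec 8 2022.
January 2023 — 2nd Thursday is Jan 12 2023.
February 2023 — 2nd Thursday is Feb 9 2023.

Dec 8 2022, Jan 12 2023, Feb 9 2023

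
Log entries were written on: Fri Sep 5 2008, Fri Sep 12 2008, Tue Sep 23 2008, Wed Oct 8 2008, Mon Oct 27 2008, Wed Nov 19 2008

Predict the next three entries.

Tue Dec 16 2008, Fri Jan 16 2009, Fri Feb 20 2009

Gaps: 7, 11, 15, 19, 23 days — each gap is 4 larger than the previous one.
Next gap: 27 days. Wed Nov 19 2008 + 27 days = Tue Dec 16 2008.
Next gap: 31 days. Tue Dec 16 2008 + 31 days = Fri Jan 16 2009.
Next gap: 35 days. Fri Jan 16 2009 + 35 days = Fri Feb 20 2009.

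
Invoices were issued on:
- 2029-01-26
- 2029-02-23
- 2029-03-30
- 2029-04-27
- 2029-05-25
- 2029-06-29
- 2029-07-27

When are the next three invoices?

Every date is a Friday; gaps 28, 35, 28, 28, 35, 28 days.
Each is the last Friday of its month (at least one falls on the 29th or later, ruling out '4th Friday').
Last Friday of August 2029: 2029-08-31.
Last Friday of September 2029: 2029-09-28.
Last Friday of October 2029: 2029-10-26.

2029-08-31, 2029-09-28, 2029-10-26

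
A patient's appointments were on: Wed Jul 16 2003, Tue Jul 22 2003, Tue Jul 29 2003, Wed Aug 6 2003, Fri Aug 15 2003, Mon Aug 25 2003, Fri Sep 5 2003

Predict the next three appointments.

Wed Sep 17 2003, Tue Sep 30 2003, Tue Oct 14 2003

Gaps: 6, 7, 8, 9, 10, 11 days — each gap is 1 larger than the previous one.
Next gap: 12 days. Fri Sep 5 2003 + 12 days = Wed Sep 17 2003.
Next gap: 13 days. Wed Sep 17 2003 + 13 days = Tue Sep 30 2003.
Next gap: 14 days. Tue Sep 30 2003 + 14 days = Tue Oct 14 2003.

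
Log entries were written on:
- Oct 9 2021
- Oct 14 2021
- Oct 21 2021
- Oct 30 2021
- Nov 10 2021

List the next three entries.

Gaps: 5, 7, 9, 11 days — each gap is 2 larger than the previous one.
Next gap: 13 days. Nov 10 2021 + 13 days = Nov 23 2021.
Next gap: 15 days. Nov 23 2021 + 15 days = Dec 8 2021.
Next gap: 17 days. Dec 8 2021 + 17 days = Dec 25 2021.

Nov 23 2021, Dec 8 2021, Dec 25 2021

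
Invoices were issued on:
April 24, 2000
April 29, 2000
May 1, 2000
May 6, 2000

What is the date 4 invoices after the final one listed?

The gap pattern 5, 2, 5 repeats every 2 events.
These are the Mondays and Saturdays of each week.
The following Monday is May 8, 2000.
Next Saturday: May 13, 2000.
The following Monday is May 15, 2000.
The following Saturday is May 20, 2000.

May 20, 2000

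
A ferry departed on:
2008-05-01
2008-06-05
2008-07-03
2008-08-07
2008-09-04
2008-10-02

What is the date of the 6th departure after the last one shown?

2009-04-02

These are Thursdays at 28- or 35-day spacing (35, 28, 35, 28, 28).
The pattern: 1st Thursday of the month.
1st Thursday of November 2008: 2008-11-06.
December 2008 — 1st Thursday is 2008-12-04.
January 2009 — 1st Thursday is 2009-01-01.
February 2009 — 1st Thursday is 2009-02-05.
1st Thursday of March 2009: 2009-03-05.
1st Thursday of April 2009: 2009-04-02.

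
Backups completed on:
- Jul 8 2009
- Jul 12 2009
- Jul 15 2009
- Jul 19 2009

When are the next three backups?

The gap pattern 4, 3, 4 repeats every 2 events.
These are the Wednesdays and Sundays of each week.
The following Wednesday is Jul 22 2009.
Next Sunday: Jul 26 2009.
Next Wednesday: Jul 29 2009.

Jul 22 2009, Jul 26 2009, Jul 29 2009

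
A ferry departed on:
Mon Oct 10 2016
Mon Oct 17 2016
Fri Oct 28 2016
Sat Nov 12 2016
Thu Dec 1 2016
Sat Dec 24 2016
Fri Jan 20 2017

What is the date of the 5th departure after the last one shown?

Thu Aug 3 2017

The spacing grows by 4 each time: 7, 11, 15, 19, 23, 27 days.
Next gap: 31 days. Fri Jan 20 2017 + 31 days = Mon Feb 20 2017.
Next gap: 35 days. Mon Feb 20 2017 + 35 days = Mon Mar 27 2017.
Next gap: 39 days. Mon Mar 27 2017 + 39 days = Fri May 5 2017.
Next gap: 43 days. Fri May 5 2017 + 43 days = Sat Jun 17 2017.
Next gap: 47 days. Sat Jun 17 2017 + 47 days = Thu Aug 3 2017.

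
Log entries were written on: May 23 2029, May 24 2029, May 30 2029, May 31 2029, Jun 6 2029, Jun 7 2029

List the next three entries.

Jun 13 2029, Jun 14 2029, Jun 20 2029

The gap pattern 1, 6, 1, 6, 1 repeats every 2 events.
These are the Wednesdays and Thursdays of each week.
The following Wednesday is Jun 13 2029.
The following Thursday is Jun 14 2029.
Next Wednesday: Jun 20 2029.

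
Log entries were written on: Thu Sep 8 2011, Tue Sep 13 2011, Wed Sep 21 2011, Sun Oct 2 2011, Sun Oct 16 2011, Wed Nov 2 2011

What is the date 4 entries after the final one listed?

Wed Feb 8 2012

Intervals are 5, 8, 11, 14, 17 days — an arithmetic progression with common difference 3.
Next gap: 20 days. Wed Nov 2 2011 + 20 days = Tue Nov 22 2011.
Next gap: 23 days. Tue Nov 22 2011 + 23 days = Thu Dec 15 2011.
Next gap: 26 days. Thu Dec 15 2011 + 26 days = Tue Jan 10 2012.
Next gap: 29 days. Tue Jan 10 2012 + 29 days = Wed Feb 8 2012.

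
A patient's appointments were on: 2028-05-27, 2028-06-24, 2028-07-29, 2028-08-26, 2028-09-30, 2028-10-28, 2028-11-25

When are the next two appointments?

All Saturdays; the gaps (28, 35, 28, 35, 28, 28) vary with month length.
This is the last Saturday of each month.
December 2028 ends with Saturday 2028-12-30.
Last Saturday of January 2029: 2029-01-27.

2028-12-30, 2029-01-27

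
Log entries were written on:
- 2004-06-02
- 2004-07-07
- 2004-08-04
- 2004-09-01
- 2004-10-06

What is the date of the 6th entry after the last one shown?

2005-04-06

Gaps: 35, 28, 28, 35 days — a mix of 28 and 35. Every date is a Wednesday.
Each is the 1st Wednesday of its month.
November 2004 — 1st Wednesday is 2004-11-03.
December 2004 — 1st Wednesday is 2004-12-01.
January 2005 — 1st Wednesday is 2005-01-05.
1st Wednesday of February 2005: 2005-02-02.
March 2005 — 1st Wednesday is 2005-03-02.
1st Wednesday of April 2005: 2005-04-06.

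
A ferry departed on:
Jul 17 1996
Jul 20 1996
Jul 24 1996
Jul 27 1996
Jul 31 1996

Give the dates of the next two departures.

Aug 3 1996, Aug 7 1996

The gap pattern 3, 4, 3, 4 repeats every 2 events.
These are the Wednesdays and Saturdays of each week.
The following Saturday is Aug 3 1996.
The following Wednesday is Aug 7 1996.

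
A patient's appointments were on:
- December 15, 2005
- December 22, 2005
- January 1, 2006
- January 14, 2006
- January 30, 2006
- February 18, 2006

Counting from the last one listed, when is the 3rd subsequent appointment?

May 4, 2006

Gaps: 7, 10, 13, 16, 19 days — each gap is 3 larger than the previous one.
Next gap: 22 days. February 18, 2006 + 22 days = March 12, 2006.
Next gap: 25 days. March 12, 2006 + 25 days = April 6, 2006.
Next gap: 28 days. April 6, 2006 + 28 days = May 4, 2006.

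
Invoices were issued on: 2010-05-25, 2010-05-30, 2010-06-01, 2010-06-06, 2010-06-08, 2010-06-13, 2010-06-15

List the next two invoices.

2010-06-20, 2010-06-22

Gaps: 5, 2, 5, 2, 5, 2 days — not constant, but cyclic with period 2.
The events fall on every Tuesday and Sunday.
The following Sunday is 2010-06-20.
Next Tuesday: 2010-06-22.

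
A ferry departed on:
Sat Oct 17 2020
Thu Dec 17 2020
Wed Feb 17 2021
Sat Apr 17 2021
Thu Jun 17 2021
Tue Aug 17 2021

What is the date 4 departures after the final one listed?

Each date is the 17th; the gaps (61, 62, 59, 61, 61) track the month lengths.
The rule is the 17th of every 2 months.
Next: October 2021 → Sun Oct 17 2021.
Next: December 2021 → Fri Dec 17 2021.
February 2022: Thu Feb 17 2022.
April 2022: Sun Apr 17 2022.

Sun Apr 17 2022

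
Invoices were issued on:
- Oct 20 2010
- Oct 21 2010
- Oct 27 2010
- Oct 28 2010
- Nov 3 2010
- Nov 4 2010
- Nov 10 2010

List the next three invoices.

Gaps: 1, 6, 1, 6, 1, 6 days — not constant, but cyclic with period 2.
The events fall on every Wednesday and Thursday.
The following Thursday is Nov 11 2010.
Next Wednesday: Nov 17 2010.
Next Thursday: Nov 18 2010.

Nov 11 2010, Nov 17 2010, Nov 18 2010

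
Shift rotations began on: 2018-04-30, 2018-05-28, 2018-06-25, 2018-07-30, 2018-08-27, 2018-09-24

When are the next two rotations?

Every date is a Monday; gaps 28, 28, 35, 28, 28 days.
Each is the last Monday of its month (at least one falls on the 29th or later, ruling out '4th Monday').
Last Monday of October 2018: 2018-10-29.
Last Monday of November 2018: 2018-11-26.

2018-10-29, 2018-11-26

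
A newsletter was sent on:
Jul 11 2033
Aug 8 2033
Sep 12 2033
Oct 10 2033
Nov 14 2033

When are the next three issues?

These are Mondays at 28- or 35-day spacing (28, 35, 28, 35).
The pattern: 2nd Monday of the month.
December 2033 — 2nd Monday is Dec 12 2033.
January 2034 — 2nd Monday is Jan 9 2034.
2nd Monday of February 2034: Feb 13 2034.

Dec 12 2033, Jan 9 2034, Feb 13 2034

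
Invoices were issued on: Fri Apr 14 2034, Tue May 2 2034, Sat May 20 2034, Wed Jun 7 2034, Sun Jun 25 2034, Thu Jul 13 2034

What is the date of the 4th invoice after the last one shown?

Sat Sep 23 2034

The spacing is 18, 18, 18, 18, 18 days — always 18 days.
Thu Jul 13 2034 + 18 days = Mon Jul 31 2034.
Mon Jul 31 2034 + 18 days = Fri Aug 18 2034.
Fri Aug 18 2034 + 18 days = Tue Sep 5 2034.
Tue Sep 5 2034 + 18 days = Sat Sep 23 2034.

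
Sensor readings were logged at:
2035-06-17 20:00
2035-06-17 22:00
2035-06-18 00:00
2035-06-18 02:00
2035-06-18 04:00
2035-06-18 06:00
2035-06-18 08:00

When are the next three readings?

Gaps: 2, 2, 2, 2, 2, 2 hours — each event is 2 hours after the previous one.
2035-06-18 08:00 + 2 h = 2035-06-18 10:00.
2035-06-18 10:00 + 2 h = 2035-06-18 12:00.
2035-06-18 12:00 + 2 h = 2035-06-18 14:00.

2035-06-18 10:00, 2035-06-18 12:00, 2035-06-18 14:00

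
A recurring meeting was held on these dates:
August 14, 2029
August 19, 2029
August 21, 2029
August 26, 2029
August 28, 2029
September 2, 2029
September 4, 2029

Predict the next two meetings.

Gaps: 5, 2, 5, 2, 5, 2 days — not constant, but cyclic with period 2.
The events fall on every Tuesday and Sunday.
Next Sunday: September 9, 2029.
The following Tuesday is September 11, 2029.

September 9, 2029; September 11, 2029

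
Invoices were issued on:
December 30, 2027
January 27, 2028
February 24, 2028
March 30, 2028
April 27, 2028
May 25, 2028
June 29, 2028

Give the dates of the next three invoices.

July 27, 2028; August 31, 2028; September 28, 2028

All Thursdays; the gaps (28, 28, 35, 28, 28, 35) vary with month length.
This is the last Thursday of each month.
Last Thursday of July 2028: July 27, 2028.
August 2028 ends with Thursday August 31, 2028.
Last Thursday of September 2028: September 28, 2028.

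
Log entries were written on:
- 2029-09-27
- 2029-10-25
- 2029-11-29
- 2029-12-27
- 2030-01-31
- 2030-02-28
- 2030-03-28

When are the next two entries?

Every date is a Thursday; gaps 28, 35, 28, 35, 28, 28 days.
Each is the last Thursday of its month (at least one falls on the 29th or later, ruling out '4th Thursday').
April 2030 ends with Thursday 2030-04-25.
Last Thursday of May 2030: 2030-05-30.

2030-04-25, 2030-05-30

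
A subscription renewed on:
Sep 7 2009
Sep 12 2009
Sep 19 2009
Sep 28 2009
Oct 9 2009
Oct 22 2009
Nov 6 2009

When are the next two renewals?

Nov 23 2009, Dec 12 2009

Intervals are 5, 7, 9, 11, 13, 15 days — an arithmetic progression with common difference 2.
Next gap: 17 days. Nov 6 2009 + 17 days = Nov 23 2009.
Next gap: 19 days. Nov 23 2009 + 19 days = Dec 12 2009.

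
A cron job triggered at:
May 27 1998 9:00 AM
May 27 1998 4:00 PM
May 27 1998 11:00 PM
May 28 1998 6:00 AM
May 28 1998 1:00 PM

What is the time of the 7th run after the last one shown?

May 30 1998 2:00 PM

Gaps: 7, 7, 7, 7 hours — each event is 7 hours after the previous one.
May 28 1998 1:00 PM + 7 h = May 28 1998 8:00 PM.
May 28 1998 8:00 PM + 7 h = May 29 1998 3:00 AM.
May 29 1998 3:00 AM + 7 h = May 29 1998 10:00 AM.
May 29 1998 10:00 AM + 7 h = May 29 1998 5:00 PM.
May 29 1998 5:00 PM + 7 h = May 30 1998 12:00 AM.
May 30 1998 12:00 AM + 7 h = May 30 1998 7:00 AM.
May 30 1998 7:00 AM + 7 h = May 30 1998 2:00 PM.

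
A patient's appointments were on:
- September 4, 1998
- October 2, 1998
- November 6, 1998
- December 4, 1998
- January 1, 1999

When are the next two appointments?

These are Fridays at 28- or 35-day spacing (28, 35, 28, 28).
The pattern: 1st Friday of the month.
February 1999 — 1st Friday is February 5, 1999.
March 1999 — 1st Friday is March 5, 1999.

February 5, 1999; March 5, 1999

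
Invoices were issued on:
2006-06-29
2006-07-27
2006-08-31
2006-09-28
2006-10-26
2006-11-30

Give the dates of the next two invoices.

Every date is a Thursday; gaps 28, 35, 28, 28, 35 days.
Each is the last Thursday of its month (at least one falls on the 29th or later, ruling out '4th Thursday').
December 2006 ends with Thursday 2006-12-28.
January 2007 ends with Thursday 2007-01-25.

2006-12-28, 2007-01-25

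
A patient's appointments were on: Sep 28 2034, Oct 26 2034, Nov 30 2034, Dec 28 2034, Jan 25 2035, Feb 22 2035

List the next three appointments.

Mar 29 2035, Apr 26 2035, May 31 2035

These are Thursdays with 28, 35, 28, 28, 28-day gaps.
Each is the final Thursday of its month — Nov 30 2034 is past the 28th, so '4th Thursday' doesn't fit.
Last Thursday of March 2035: Mar 29 2035.
Last Thursday of April 2035: Apr 26 2035.
May 2035 ends with Thursday May 31 2035.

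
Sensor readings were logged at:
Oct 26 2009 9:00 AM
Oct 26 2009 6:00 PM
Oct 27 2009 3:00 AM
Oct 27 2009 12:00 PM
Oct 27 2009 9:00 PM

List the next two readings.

Oct 28 2009 6:00 AM, Oct 28 2009 3:00 PM

The interval is a steady 9 hours (9, 9, 9, 9).
Oct 27 2009 9:00 PM + 9 h = Oct 28 2009 6:00 AM.
Oct 28 2009 6:00 AM + 9 h = Oct 28 2009 3:00 PM.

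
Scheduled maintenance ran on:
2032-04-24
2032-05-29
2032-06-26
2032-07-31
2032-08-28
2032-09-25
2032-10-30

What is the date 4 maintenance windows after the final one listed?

These are Saturdays with 35, 28, 35, 28, 28, 35-day gaps.
Each is the final Saturday of its month — 2032-05-29 is past the 28th, so '4th Saturday' doesn't fit.
Last Saturday of November 2032: 2032-11-27.
Last Saturday of December 2032: 2032-12-25.
January 2033 ends with Saturday 2033-01-29.
Last Saturday of February 2033: 2033-02-26.

2033-02-26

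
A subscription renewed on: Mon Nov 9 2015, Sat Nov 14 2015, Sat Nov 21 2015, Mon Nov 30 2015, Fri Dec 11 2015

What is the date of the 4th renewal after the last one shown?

Sat Feb 13 2016

The spacing grows by 2 each time: 5, 7, 9, 11 days.
Next gap: 13 days. Fri Dec 11 2015 + 13 days = Thu Dec 24 2015.
Next gap: 15 days. Thu Dec 24 2015 + 15 days = Fri Jan 8 2016.
Next gap: 17 days. Fri Jan 8 2016 + 17 days = Mon Jan 25 2016.
Next gap: 19 days. Mon Jan 25 2016 + 19 days = Sat Feb 13 2016.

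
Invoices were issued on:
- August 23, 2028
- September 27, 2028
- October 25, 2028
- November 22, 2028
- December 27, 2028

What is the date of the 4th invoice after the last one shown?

These are Wednesdays at 28- or 35-day spacing (35, 28, 28, 35).
The pattern: 4th Wednesday of the month.
4th Wednesday of January 2029: January 24, 2029.
February 2029 — 4th Wednesday is February 28, 2029.
4th Wednesday of March 2029: March 28, 2029.
April 2029 — 4th Wednesday is April 25, 2029.

April 25, 2029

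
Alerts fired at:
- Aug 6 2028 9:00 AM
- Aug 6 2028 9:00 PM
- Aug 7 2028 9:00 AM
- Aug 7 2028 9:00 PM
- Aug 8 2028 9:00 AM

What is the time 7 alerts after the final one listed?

The interval is a steady 12 hours (12, 12, 12, 12).
Aug 8 2028 9:00 AM + 12 h = Aug 8 2028 9:00 PM.
Aug 8 2028 9:00 PM + 12 h = Aug 9 2028 9:00 AM.
Aug 9 2028 9:00 AM + 12 h = Aug 9 2028 9:00 PM.
Aug 9 2028 9:00 PM + 12 h = Aug 10 2028 9:00 AM.
Aug 10 2028 9:00 AM + 12 h = Aug 10 2028 9:00 PM.
Aug 10 2028 9:00 PM + 12 h = Aug 11 2028 9:00 AM.
Aug 11 2028 9:00 AM + 12 h = Aug 11 2028 9:00 PM.

Aug 11 2028 9:00 PM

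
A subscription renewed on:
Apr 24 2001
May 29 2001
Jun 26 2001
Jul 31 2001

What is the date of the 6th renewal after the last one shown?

Every date is a Tuesday; gaps 35, 28, 35 days.
Each is the last Tuesday of its month (at least one falls on the 29th or later, ruling out '4th Tuesday').
August 2001 ends with Tuesday Aug 28 2001.
September 2001 ends with Tuesday Sep 25 2001.
October 2001 ends with Tuesday Oct 30 2001.
November 2001 ends with Tuesday Nov 27 2001.
Last Tuesday of December 2001: Dec 25 2001.
January 2002 ends with Tuesday Jan 29 2002.

Jan 29 2002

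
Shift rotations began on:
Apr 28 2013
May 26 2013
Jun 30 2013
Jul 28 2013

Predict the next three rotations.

Every date is a Sunday; gaps 28, 35, 28 days.
Each is the last Sunday of its month (at least one falls on the 29th or later, ruling out '4th Sunday').
Last Sunday of August 2013: Aug 25 2013.
Last Sunday of September 2013: Sep 29 2013.
October 2013 ends with Sunday Oct 27 2013.

Aug 25 2013, Sep 29 2013, Oct 27 2013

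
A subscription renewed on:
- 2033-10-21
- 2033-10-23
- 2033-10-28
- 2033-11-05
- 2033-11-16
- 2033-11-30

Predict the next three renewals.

2033-12-17, 2034-01-06, 2034-01-29

Intervals are 2, 5, 8, 11, 14 days — an arithmetic progression with common difference 3.
Next gap: 17 days. 2033-11-30 + 17 days = 2033-12-17.
Next gap: 20 days. 2033-12-17 + 20 days = 2034-01-06.
Next gap: 23 days. 2034-01-06 + 23 days = 2034-01-29.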